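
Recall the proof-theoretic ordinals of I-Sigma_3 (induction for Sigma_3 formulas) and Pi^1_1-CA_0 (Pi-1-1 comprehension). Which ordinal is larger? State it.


Proof-theoretic ordinal of I-Sigma_3 (induction for Sigma_3 formulas): omega^(omega^(omega^omega))
Proof-theoretic ordinal of Pi^1_1-CA_0 (Pi-1-1 comprehension): psi_0(Omega_omega)
Comparing: omega^(omega^(omega^omega)) < psi_0(Omega_omega).
The larger ordinal is psi_0(Omega_omega) (from Pi^1_1-CA_0 (Pi-1-1 comprehension)).

psi_0(Omega_omega)


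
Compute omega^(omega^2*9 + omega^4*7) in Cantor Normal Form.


omega^(omega^2*9 + omega^4*7):
In ordinal addition a term is absorbed by a following term of strictly larger exponent: 2 < 4, so omega^2*9 + omega^4*7 = omega^4*7.
omega raised to a CNF ordinal is a single CNF term: Result = omega^(omega^4*7)

omega^(omega^4*7)


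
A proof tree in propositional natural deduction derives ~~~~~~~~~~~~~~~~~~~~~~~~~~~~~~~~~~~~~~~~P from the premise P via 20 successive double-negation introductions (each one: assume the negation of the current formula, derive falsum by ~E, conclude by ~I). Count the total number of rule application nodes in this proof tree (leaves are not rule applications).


Each double-negation introduction (from C infer ~~C) uses 2 inference nodes: one ~E (C and ~C give falsum) and one ~I (discharge ~C).
20 double negations = 20 * 2 = 40 inference nodes.

40


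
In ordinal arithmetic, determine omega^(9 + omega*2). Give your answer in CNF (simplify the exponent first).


omega^(9 + omega*2):
In ordinal addition a term is absorbed by a following term of strictly larger exponent: 0 < 1, so 9 + omega*2 = omega*2.
omega raised to a CNF ordinal is a single CNF term: Result = omega^(omega*2)

omega^(omega*2)


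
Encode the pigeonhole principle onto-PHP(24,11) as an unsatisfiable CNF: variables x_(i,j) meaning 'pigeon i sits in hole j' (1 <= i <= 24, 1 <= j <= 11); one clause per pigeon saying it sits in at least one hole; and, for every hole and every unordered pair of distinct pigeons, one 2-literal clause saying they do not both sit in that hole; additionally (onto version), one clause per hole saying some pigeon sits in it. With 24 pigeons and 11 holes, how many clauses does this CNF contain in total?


onto-PHP(24,11): 24 pigeons, 11 holes, 24*11 = 264 variables.
- pigeon clauses: one per pigeon -> 24 clauses
- hole clauses: 11 holes * C(24,2) = 11 * 276 -> 3036 clauses
- onto clauses: one per hole -> 11 clauses
Total clauses = 24 + 3036 + 11 = 3071

3071


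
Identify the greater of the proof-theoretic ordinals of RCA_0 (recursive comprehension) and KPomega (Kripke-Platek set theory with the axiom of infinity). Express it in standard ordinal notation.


Proof-theoretic ordinal of RCA_0 (recursive comprehension): omega^omega
Proof-theoretic ordinal of KPomega (Kripke-Platek set theory with the axiom of infinity): psi_0(epsilon_{Omega+1})
Comparing: omega^omega < psi_0(epsilon_{Omega+1}).
The larger ordinal is psi_0(epsilon_{Omega+1}) (from KPomega (Kripke-Platek set theory with the axiom of infinity)).

psi_0(epsilon_{Omega+1})


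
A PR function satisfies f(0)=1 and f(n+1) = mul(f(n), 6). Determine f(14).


f(0) = 1
f(1) = mul(f(0), 6) = mul(1, 6) = 6
f(2) = mul(f(1), 6) = mul(6, 6) = 36
f(3) = mul(f(2), 6) = mul(36, 6) = 216
f(4) = mul(f(3), 6) = mul(216, 6) = 1296
f(5) = mul(f(4), 6) = mul(1296, 6) = 7776
f(6) = mul(f(5), 6) = mul(7776, 6) = 46656
f(7) = mul(f(6), 6) = mul(46656, 6) = 279936
f(8) = mul(f(7), 6) = mul(279936, 6) = 1679616
f(9) = mul(f(8), 6) = mul(1679616, 6) = 10077696
f(10) = mul(f(9), 6) = mul(10077696, 6) = 60466176
f(11) = mul(f(10), 6) = mul(60466176, 6) = 362797056
f(12) = mul(f(11), 6) = mul(362797056, 6) = 2176782336
f(13) = mul(f(12), 6) = mul(2176782336, 6) = 13060694016
f(14) = mul(f(13), 6) = mul(13060694016, 6) = 78364164096


78364164096


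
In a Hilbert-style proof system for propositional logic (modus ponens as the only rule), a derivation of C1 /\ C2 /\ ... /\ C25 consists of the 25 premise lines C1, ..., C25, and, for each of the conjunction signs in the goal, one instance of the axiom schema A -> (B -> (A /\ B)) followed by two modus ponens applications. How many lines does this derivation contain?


Conjoining 25 premises:
- 25 premise lines
- the goal has 24 conjunction signs; each costs 1 axiom instance + 2 MP = 3 lines: 3 * 24 = 72
Total = 25 + 72 = 97 lines.

97


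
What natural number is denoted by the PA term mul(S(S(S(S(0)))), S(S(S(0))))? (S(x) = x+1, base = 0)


mul(S^4(0), S^3(0)):
S^4(0) = 4
S^3(0) = 3
4 * 3 = 12

12


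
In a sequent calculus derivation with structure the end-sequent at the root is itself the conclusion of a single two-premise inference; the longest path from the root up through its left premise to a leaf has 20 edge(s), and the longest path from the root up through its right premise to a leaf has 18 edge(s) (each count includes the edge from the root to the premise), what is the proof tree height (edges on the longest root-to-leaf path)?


Longest path through the left premise: 20 edges (measured from the branching sequent)
Longest path through the right premise: 18 edges
Height of the subtree rooted at the branching sequent: max(20, 18) = 20
The branching sequent is the root itself.
Total height = 20

20


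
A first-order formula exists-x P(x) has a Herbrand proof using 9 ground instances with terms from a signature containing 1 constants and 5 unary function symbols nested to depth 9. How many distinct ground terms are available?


Herbrand terms by depth:
Depth 0: 1 constants
Depth 1: 5 new terms (running total: 6)
Depth 2: 25 new terms (running total: 31)
Depth 3: 125 new terms (running total: 156)
Depth 4: 625 new terms (running total: 781)
Depth 5: 3125 new terms (running total: 3906)
Depth 6: 15625 new terms (running total: 19531)
Depth 7: 78125 new terms (running total: 97656)
Depth 8: 390625 new terms (running total: 488281)
Depth 9: 1953125 new terms (running total: 2441406)
Total distinct ground terms = 2441406

2441406


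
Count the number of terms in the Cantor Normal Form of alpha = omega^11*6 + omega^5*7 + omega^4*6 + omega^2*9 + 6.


CNF: omega^11*6 + omega^5*7 + omega^4*6 + omega^2*9 + 6
Count the summands separated by '+':
  term 1: omega^11*6
  term 2: omega^5*7
  term 3: omega^4*6
  term 4: omega^2*9
  term 5: 6
Total terms = 5

5


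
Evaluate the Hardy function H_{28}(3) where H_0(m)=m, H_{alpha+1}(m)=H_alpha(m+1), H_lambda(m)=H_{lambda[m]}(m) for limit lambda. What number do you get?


H_28(3):
For finite ordinals k, H_k(n) = n + k (each successor step adds 1).
H_28(3) = 3 + 28 = 31

31


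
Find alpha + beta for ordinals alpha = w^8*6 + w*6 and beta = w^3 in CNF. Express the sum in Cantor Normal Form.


Ordinal addition (w^8*6 + w*6) + w^3:
alpha's leading term has exponent 8 > beta's exponent 3, so it survives.
alpha's tail term has exponent 1 < beta's exponent 3, so it is absorbed by beta.
In ordinal addition, any term followed by a strictly larger-exponent term is absorbed.
Result = w^8*6 + w^3

w^8*6 + w^3


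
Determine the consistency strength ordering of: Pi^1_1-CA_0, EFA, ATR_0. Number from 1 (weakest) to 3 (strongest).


Ordering by consistency strength:
1. EFA
2. ATR_0
3. Pi^1_1-CA_0


Pi^1_1-CA_0=3, EFA=1, ATR_0=2


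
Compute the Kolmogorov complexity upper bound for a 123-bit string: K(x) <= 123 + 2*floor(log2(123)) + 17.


floor(log2(123)) = 6
2 * 6 = 12
K(x) <= 123 + 12 + 17 = 152

152


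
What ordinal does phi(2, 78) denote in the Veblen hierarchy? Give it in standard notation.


phi(2, 78):
phi(2, beta) = zeta_beta (the beta-th zeta number, fixed point of epsilon).
phi(2, 78) = zeta_78

zeta_78


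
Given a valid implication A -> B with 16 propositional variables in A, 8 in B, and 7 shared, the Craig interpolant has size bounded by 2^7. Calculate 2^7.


Shared atoms = 7
Craig interpolant size bound = 2^7
= 128

128


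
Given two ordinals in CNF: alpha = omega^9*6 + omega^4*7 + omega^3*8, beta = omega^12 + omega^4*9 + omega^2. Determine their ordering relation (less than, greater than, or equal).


Compare term by term from highest exponent:
alpha = omega^9*6 + omega^4*7 + omega^3*8
beta = omega^12 + omega^4*9 + omega^2
Term 1: alpha has omega^9*6, beta has omega^12*1
Term 2: alpha has omega^4*7, beta has omega^4*9
Term 3: alpha has omega^3*8, beta has omega^2*1
Result: alpha < beta

alpha < beta


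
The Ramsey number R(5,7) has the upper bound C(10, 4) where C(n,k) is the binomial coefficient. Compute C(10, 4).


R(5,7) <= C(5+7-2, 5-1) = C(10, 4)
C(10, 4) = 10! / (4! * 6!)
= 210

210


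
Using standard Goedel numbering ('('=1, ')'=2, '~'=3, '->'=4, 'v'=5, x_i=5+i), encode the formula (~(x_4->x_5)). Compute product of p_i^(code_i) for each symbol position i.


Formula: (~(x_4->x_5))
Symbol codes: [1, 3, 1, 9, 4, 10, 2, 2]
Primes: [2, 3, 5, 7, 11, 13, 17, 19]
p_1^1 = 2^1 = 2
p_2^3 = 3^3 = 27
p_3^1 = 5^1 = 5
p_4^9 = 7^9 = 40353607
p_5^4 = 11^4 = 14641
p_6^10 = 13^10 = 137858491849
p_7^2 = 17^2 = 289
p_8^2 = 19^2 = 361
Product = 2294327616276763726130782600290

2294327616276763726130782600290


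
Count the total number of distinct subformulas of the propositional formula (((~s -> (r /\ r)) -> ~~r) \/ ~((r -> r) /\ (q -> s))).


Formula: (((~s -> (r /\ r)) -> ~~r) \/ ~((r -> r) /\ (q -> s)))
Subformulas found:
  1. q
  2. s
  3. r
  4. ~s
  5. ~r
  6. ~~r
  7. (r -> r)
  8. (r /\ r)
  9. (q -> s)
  10. (~s -> (r /\ r))
  11. ((r -> r) /\ (q -> s))
  12. ~((r -> r) /\ (q -> s))
  13. ((~s -> (r /\ r)) -> ~~r)
  14. (((~s -> (r /\ r)) -> ~~r) \/ ~((r -> r) /\ (q -> s)))
Total distinct subformulas = 14

14


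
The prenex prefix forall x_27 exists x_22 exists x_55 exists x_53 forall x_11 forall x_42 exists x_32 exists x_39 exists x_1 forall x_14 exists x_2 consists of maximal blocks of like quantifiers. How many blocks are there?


Alternations = 5.
Blocks = alternations + 1 = 6

6


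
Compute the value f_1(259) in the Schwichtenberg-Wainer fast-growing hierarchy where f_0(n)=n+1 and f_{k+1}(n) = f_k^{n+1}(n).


f_1(259) = f_0^260(259)
f_0 adds 1 each time, applied 260 times.
f_1(259) = 259 + 260 = 519

519


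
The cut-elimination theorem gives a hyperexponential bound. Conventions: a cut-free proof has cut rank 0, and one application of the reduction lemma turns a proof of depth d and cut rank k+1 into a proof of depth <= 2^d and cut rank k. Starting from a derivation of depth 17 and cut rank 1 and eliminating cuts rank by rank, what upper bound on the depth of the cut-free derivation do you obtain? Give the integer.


Each rank reduction sends depth d to at most 2^d; cut rank r needs r reductions.
2_0(17) = 17
2_1(17) = 2^17 = 131072
Cut-free depth bound = 131072

131072


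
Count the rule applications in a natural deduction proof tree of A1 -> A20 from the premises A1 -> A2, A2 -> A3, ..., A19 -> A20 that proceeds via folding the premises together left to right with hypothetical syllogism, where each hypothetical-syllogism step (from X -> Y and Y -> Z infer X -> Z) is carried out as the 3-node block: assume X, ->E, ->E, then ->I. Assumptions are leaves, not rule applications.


There are 19 premises in the chain. The first HS step combines premises 1 and 2; each further premise needs one more HS step.
So 19 premises require 19 - 1 = 18 hypothetical-syllogism steps.
Each HS step uses 3 inference nodes (->E, ->E, ->I).
18 * 3 = 54 total inference nodes.

54


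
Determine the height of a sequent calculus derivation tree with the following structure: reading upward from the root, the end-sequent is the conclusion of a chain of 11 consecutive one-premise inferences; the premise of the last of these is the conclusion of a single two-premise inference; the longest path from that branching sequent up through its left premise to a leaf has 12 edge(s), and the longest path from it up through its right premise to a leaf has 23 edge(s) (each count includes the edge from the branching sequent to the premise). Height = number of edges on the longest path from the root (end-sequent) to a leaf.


Longest path through the left premise: 12 edges (measured from the branching sequent)
Longest path through the right premise: 23 edges
Height of the subtree rooted at the branching sequent: max(12, 23) = 23
The branching sequent sits 11 edges above the root (the chain of one-premise inferences), so height = 23 + 11 = 34

34


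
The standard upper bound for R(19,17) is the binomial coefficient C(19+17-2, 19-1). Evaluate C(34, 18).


R(19,17) <= C(19+17-2, 19-1) = C(34, 18)
C(34, 18) = 34! / (18! * 16!)
= 2203961430

2203961430


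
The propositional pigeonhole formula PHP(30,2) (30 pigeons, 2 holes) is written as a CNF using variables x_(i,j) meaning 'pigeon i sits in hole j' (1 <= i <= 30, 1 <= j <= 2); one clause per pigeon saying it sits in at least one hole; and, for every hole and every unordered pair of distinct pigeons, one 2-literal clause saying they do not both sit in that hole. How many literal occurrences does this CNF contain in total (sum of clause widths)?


PHP(30,2): 30 pigeons, 2 holes, 30*2 = 60 variables.
- pigeon clauses: one per pigeon -> 30 clauses of width 2 -> 60 literals
- hole clauses: 2 holes * C(30,2) = 2 * 435 -> 870 clauses of width 2 -> 1740 literals
Total literal occurrences = 60 + 1740 = 1800

1800


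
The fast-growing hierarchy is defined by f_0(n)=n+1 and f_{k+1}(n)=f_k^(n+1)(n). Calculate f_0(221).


f_0(221) = 221 + 1 = 222

222


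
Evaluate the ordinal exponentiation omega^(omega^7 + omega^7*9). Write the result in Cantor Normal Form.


omega^(omega^7 + omega^7*9):
Both terms of the exponent have the same exponent 7, so they merge: omega^7 + omega^7*9 = omega^7*(1+9) = omega^7*10.
omega raised to a CNF ordinal is a single CNF term: Result = omega^(omega^7*10)

omega^(omega^7*10)


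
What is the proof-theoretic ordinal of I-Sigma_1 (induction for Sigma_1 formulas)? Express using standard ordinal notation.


The proof-theoretic ordinal of I-Sigma_1 (induction for Sigma_1 formulas) is a standard result in ordinal analysis.
This ordinal is the supremum of order types of primitive recursive well-orderings
that the theory can prove to be well-ordered.
For I-Sigma_1 (induction for Sigma_1 formulas), the proof-theoretic ordinal is omega^omega.

omega^omega


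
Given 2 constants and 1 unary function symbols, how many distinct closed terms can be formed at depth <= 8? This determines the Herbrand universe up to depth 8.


Herbrand terms by depth:
Depth 0: 2 constants
Depth 1: 2 new terms (running total: 4)
Depth 2: 2 new terms (running total: 6)
Depth 3: 2 new terms (running total: 8)
Depth 4: 2 new terms (running total: 10)
Depth 5: 2 new terms (running total: 12)
Depth 6: 2 new terms (running total: 14)
Depth 7: 2 new terms (running total: 16)
Depth 8: 2 new terms (running total: 18)
Total distinct ground terms = 18

18


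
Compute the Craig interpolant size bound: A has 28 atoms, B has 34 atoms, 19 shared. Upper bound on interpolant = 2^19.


Shared atoms = 19
Craig interpolant size bound = 2^19
= 524288

524288


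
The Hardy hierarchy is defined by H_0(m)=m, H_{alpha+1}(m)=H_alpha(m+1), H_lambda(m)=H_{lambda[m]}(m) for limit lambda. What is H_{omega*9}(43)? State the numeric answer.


H_{omega*9}(43):
For the Hardy hierarchy, H_{omega*k}(n) = 2^k * n.
2^9 = 512.
512 * 43 = 22016

22016


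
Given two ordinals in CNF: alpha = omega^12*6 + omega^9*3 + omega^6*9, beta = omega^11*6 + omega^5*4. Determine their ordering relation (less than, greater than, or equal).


Compare term by term from highest exponent:
alpha = omega^12*6 + omega^9*3 + omega^6*9
beta = omega^11*6 + omega^5*4
Term 1: alpha has omega^12*6, beta has omega^11*6
Term 2: alpha has omega^9*3, beta has omega^5*4
Term 3: alpha has omega^6*9, beta has omega^0*0
Result: alpha > beta

alpha > beta


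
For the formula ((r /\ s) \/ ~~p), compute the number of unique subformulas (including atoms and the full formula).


Formula: ((r /\ s) \/ ~~p)
Subformulas found:
  1. s
  2. r
  3. p
  4. ~p
  5. ~~p
  6. (r /\ s)
  7. ((r /\ s) \/ ~~p)
Total distinct subformulas = 7

7


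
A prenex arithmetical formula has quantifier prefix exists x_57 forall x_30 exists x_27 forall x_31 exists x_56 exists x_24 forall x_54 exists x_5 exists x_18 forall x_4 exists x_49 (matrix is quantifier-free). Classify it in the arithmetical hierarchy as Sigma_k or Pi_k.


Leading quantifier is exists, so the class is Sigma.
Number of quantifier blocks = alternations + 1 = 8 + 1 = 9.
Classification: Sigma_9

Sigma_9


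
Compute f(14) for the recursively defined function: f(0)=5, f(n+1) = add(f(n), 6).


f(0) = 5
f(1) = add(f(0), 6) = add(5, 6) = 11
f(2) = add(f(1), 6) = add(11, 6) = 17
f(3) = add(f(2), 6) = add(17, 6) = 23
f(4) = add(f(3), 6) = add(23, 6) = 29
f(5) = add(f(4), 6) = add(29, 6) = 35
f(6) = add(f(5), 6) = add(35, 6) = 41
f(7) = add(f(6), 6) = add(41, 6) = 47
f(8) = add(f(7), 6) = add(47, 6) = 53
f(9) = add(f(8), 6) = add(53, 6) = 59
f(10) = add(f(9), 6) = add(59, 6) = 65
f(11) = add(f(10), 6) = add(65, 6) = 71
f(12) = add(f(11), 6) = add(71, 6) = 77
f(13) = add(f(12), 6) = add(77, 6) = 83
f(14) = add(f(13), 6) = add(83, 6) = 89


89


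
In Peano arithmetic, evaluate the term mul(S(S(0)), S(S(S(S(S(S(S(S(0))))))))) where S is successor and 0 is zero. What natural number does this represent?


mul(S^2(0), S^8(0)):
S^2(0) = 2
S^8(0) = 8
2 * 8 = 16

16


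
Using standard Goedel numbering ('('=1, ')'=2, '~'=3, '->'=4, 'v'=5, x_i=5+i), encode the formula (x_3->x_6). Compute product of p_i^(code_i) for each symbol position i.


Formula: (x_3->x_6)
Symbol codes: [1, 8, 4, 11, 2]
Primes: [2, 3, 5, 7, 11]
p_1^1 = 2^1 = 2
p_2^8 = 3^8 = 6561
p_3^4 = 5^4 = 625
p_4^11 = 7^11 = 1977326743
p_5^2 = 11^2 = 121
Product = 1962202665074478750

1962202665074478750


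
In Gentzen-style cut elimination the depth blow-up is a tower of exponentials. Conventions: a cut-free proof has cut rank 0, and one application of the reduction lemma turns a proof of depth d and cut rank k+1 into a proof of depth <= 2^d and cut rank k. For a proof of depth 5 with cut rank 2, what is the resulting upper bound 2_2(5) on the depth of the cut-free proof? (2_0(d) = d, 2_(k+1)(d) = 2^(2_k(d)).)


Each rank reduction sends depth d to at most 2^d; cut rank r needs r reductions.
2_0(5) = 5
2_1(5) = 2^5 = 32
2_2(5) = 2^32 = 4294967296
Cut-free depth bound = 4294967296

4294967296


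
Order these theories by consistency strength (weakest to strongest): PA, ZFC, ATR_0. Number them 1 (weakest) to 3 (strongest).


Ordering by consistency strength:
1. PA
2. ATR_0
3. ZFC


PA=1, ZFC=3, ATR_0=2


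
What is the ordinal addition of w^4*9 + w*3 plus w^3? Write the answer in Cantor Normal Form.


Ordinal addition (w^4*9 + w*3) + w^3:
alpha's leading term has exponent 4 > beta's exponent 3, so it survives.
alpha's tail term has exponent 1 < beta's exponent 3, so it is absorbed by beta.
In ordinal addition, any term followed by a strictly larger-exponent term is absorbed.
Result = w^4*9 + w^3

w^4*9 + w^3


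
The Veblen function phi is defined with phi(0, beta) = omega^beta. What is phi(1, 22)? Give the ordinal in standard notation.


phi(1, 22):
phi(1, beta) = epsilon_beta (the beta-th epsilon number).
phi(1, 22) = epsilon_22

epsilon_22


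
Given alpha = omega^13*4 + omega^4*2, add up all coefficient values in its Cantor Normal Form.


CNF: omega^13*4 + omega^4*2
Coefficients: 4 + 2 = 6

6


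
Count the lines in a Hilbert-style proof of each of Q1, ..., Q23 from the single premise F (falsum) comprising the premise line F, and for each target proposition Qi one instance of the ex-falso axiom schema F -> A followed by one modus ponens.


Ex falso, line by line:
- 1 premise line (F)
- 23 targets, each needing 1 axiom instance (F -> Qi) + 1 MP = 2 lines: 2 * 23 = 46
Total = 1 + 46 = 47 lines.

47


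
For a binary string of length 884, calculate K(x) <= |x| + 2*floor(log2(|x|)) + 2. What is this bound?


floor(log2(884)) = 9
2 * 9 = 18
K(x) <= 884 + 18 + 2 = 904

904


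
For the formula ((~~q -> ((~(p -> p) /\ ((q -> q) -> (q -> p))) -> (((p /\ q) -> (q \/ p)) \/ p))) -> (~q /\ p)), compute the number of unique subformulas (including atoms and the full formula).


Formula: ((~~q -> ((~(p -> p) /\ ((q -> q) -> (q -> p))) -> (((p /\ q) -> (q \/ p)) \/ p))) -> (~q /\ p))
Subformulas found:
  1. q
  2. p
  3. ~q
  4. ~~q
  5. (q \/ p)
  6. (p /\ q)
  7. (q -> p)
  8. (p -> p)
  9. (q -> q)
  10. (~q /\ p)
  11. ~(p -> p)
  12. ((p /\ q) -> (q \/ p))
  13. ((q -> q) -> (q -> p))
  14. (((p /\ q) -> (q \/ p)) \/ p)
  15. (~(p -> p) /\ ((q -> q) -> (q -> p)))
  16. ((~(p -> p) /\ ((q -> q) -> (q -> p))) -> (((p /\ q) -> (q \/ p)) \/ p))
  17. (~~q -> ((~(p -> p) /\ ((q -> q) -> (q -> p))) -> (((p /\ q) -> (q \/ p)) \/ p)))
  18. ((~~q -> ((~(p -> p) /\ ((q -> q) -> (q -> p))) -> (((p /\ q) -> (q \/ p)) \/ p))) -> (~q /\ p))
Total distinct subformulas = 18

18


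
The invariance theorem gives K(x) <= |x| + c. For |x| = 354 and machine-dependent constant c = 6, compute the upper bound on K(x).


K(x) <= |x| + c = 354 + 6 = 360

360


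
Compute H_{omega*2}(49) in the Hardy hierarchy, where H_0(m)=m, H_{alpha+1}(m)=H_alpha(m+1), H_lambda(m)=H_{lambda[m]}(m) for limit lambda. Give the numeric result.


H_{omega*2}(49):
For the Hardy hierarchy, H_{omega*k}(n) = 2^k * n.
2^2 = 4.
4 * 49 = 196

196


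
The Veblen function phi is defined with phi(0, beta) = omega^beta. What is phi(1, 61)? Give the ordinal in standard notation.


phi(1, 61):
phi(1, beta) = epsilon_beta (the beta-th epsilon number).
phi(1, 61) = epsilon_61

epsilon_61


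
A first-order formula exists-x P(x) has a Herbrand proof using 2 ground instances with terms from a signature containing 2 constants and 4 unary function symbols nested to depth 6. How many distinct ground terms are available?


Herbrand terms by depth:
Depth 0: 2 constants
Depth 1: 8 new terms (running total: 10)
Depth 2: 32 new terms (running total: 42)
Depth 3: 128 new terms (running total: 170)
Depth 4: 512 new terms (running total: 682)
Depth 5: 2048 new terms (running total: 2730)
Depth 6: 8192 new terms (running total: 10922)
Total distinct ground terms = 10922

10922


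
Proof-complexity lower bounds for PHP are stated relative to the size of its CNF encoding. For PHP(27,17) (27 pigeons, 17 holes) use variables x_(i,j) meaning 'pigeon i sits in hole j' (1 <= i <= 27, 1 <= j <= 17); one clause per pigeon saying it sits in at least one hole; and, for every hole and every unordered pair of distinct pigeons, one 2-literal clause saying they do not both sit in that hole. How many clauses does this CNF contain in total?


PHP(27,17): 27 pigeons, 17 holes, 27*17 = 459 variables.
- pigeon clauses: one per pigeon -> 27 clauses
- hole clauses: 17 holes * C(27,2) = 17 * 351 -> 5967 clauses
Total clauses = 27 + 5967 = 5994

5994


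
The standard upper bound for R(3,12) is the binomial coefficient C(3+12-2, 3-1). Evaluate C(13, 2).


R(3,12) <= C(3+12-2, 3-1) = C(13, 2)
C(13, 2) = 13! / (2! * 11!)
= 78

78


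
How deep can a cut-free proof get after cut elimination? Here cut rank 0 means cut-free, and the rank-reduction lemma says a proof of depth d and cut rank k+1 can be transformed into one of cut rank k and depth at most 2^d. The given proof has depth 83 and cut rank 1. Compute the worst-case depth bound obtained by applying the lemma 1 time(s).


Each rank reduction sends depth d to at most 2^d; cut rank r needs r reductions.
2_0(83) = 83
2_1(83) = 2^83 = 9671406556917033397649408
Cut-free depth bound = 9671406556917033397649408

9671406556917033397649408


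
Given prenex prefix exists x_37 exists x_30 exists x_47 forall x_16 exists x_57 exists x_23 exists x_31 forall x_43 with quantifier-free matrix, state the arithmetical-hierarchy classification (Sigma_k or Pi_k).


Leading quantifier is exists, so the class is Sigma.
Number of quantifier blocks = alternations + 1 = 3 + 1 = 4.
Classification: Sigma_4

Sigma_4


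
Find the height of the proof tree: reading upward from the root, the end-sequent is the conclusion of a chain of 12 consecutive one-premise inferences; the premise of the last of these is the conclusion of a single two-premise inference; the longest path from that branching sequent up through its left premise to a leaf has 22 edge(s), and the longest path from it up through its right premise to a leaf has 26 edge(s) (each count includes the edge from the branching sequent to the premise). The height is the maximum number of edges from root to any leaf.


Longest path through the left premise: 22 edges (measured from the branching sequent)
Longest path through the right premise: 26 edges
Height of the subtree rooted at the branching sequent: max(22, 26) = 26
The branching sequent sits 12 edges above the root (the chain of one-premise inferences), so height = 26 + 12 = 38

38


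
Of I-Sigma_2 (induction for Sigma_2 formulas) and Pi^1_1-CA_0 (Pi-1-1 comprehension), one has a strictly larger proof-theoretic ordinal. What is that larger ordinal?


Proof-theoretic ordinal of I-Sigma_2 (induction for Sigma_2 formulas): omega^(omega^omega)
Proof-theoretic ordinal of Pi^1_1-CA_0 (Pi-1-1 comprehension): psi_0(Omega_omega)
Comparing: omega^(omega^omega) < psi_0(Omega_omega).
The larger ordinal is psi_0(Omega_omega) (from Pi^1_1-CA_0 (Pi-1-1 comprehension)).

psi_0(Omega_omega)


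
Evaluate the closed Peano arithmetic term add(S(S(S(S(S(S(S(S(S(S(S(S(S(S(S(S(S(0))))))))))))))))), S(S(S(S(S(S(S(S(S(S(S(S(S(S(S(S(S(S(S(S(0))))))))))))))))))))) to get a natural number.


add(S^17(0), S^20(0)):
S^17(0) = 17
S^20(0) = 20
17 + 20 = 37

37


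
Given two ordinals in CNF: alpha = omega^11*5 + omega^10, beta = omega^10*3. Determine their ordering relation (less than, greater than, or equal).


Compare term by term from highest exponent:
alpha = omega^11*5 + omega^10
beta = omega^10*3
Term 1: alpha has omega^11*5, beta has omega^10*3
Term 2: alpha has omega^10*1, beta has omega^0*0
Result: alpha > beta

alpha > beta


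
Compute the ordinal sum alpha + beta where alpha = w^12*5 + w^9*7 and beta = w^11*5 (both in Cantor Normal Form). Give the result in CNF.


Ordinal addition (w^12*5 + w^9*7) + w^11*5:
alpha's leading term has exponent 12 > beta's exponent 11, so it survives.
alpha's tail term has exponent 9 < beta's exponent 11, so it is absorbed by beta.
In ordinal addition, any term followed by a strictly larger-exponent term is absorbed.
Result = w^12*5 + w^11*5

w^12*5 + w^11*5


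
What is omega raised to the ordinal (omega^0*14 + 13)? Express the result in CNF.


omega^(omega^0*14 + 13):
omega^0 = 1, so the exponent is 14 + 13 = 27 (finite ordinal addition).
Result = omega^27, already a single CNF term.

omega^27


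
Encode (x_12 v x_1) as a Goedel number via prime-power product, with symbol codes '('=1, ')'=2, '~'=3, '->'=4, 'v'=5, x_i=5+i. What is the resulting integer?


Formula: (x_12 v x_1)
Symbol codes: [1, 17, 5, 6, 2]
Primes: [2, 3, 5, 7, 11]
p_1^1 = 2^1 = 2
p_2^17 = 3^17 = 129140163
p_3^5 = 5^5 = 3125
p_4^6 = 7^6 = 117649
p_5^2 = 11^2 = 121
Product = 11489865846570168750

11489865846570168750


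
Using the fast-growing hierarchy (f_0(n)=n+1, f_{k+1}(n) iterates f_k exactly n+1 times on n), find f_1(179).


f_1(179) = f_0^180(179)
f_0 adds 1 each time, applied 180 times.
f_1(179) = 179 + 180 = 359

359


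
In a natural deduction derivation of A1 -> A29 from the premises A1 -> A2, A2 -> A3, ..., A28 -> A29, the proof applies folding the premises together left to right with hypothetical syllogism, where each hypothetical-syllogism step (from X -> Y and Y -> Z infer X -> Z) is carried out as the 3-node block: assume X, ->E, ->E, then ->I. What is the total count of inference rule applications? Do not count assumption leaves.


There are 28 premises in the chain. The first HS step combines premises 1 and 2; each further premise needs one more HS step.
So 28 premises require 28 - 1 = 27 hypothetical-syllogism steps.
Each HS step uses 3 inference nodes (->E, ->E, ->I).
27 * 3 = 81 total inference nodes.

81


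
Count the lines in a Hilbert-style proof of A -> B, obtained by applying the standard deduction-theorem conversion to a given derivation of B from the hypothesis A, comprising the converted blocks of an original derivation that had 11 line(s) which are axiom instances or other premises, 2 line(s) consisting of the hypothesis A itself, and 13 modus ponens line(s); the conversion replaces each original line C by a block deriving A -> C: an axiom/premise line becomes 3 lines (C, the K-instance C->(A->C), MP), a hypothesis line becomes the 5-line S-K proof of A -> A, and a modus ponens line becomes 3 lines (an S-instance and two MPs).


Deduction-theorem conversion, block by block:
- 11 axiom/premise lines -> 3 lines each = 33
- 2 hypothesis lines -> 5 lines each (identity proof A->A) = 10
- 13 MP lines -> 3 lines each (S-instance, MP, MP) = 39
Total = 33 + 10 + 39 = 82 lines.

82


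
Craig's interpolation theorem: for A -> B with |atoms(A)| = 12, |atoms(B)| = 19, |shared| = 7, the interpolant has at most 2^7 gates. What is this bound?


Shared atoms = 7
Craig interpolant size bound = 2^7
= 128

128


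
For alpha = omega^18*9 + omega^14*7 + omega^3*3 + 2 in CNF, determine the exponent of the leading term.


CNF: omega^18*9 + omega^14*7 + omega^3*3 + 2
The leading term is omega^18*9, which has exponent 18.

18


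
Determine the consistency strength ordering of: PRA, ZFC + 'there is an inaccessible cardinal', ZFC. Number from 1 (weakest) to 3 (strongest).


Ordering by consistency strength:
1. PRA
2. ZFC
3. ZFC + 'there is an inaccessible cardinal'


PRA=1, ZFC + 'there is an inaccessible cardinal'=3, ZFC=2


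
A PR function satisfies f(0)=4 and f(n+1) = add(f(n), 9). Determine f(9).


f(0) = 4
f(1) = add(f(0), 9) = add(4, 9) = 13
f(2) = add(f(1), 9) = add(13, 9) = 22
f(3) = add(f(2), 9) = add(22, 9) = 31
f(4) = add(f(3), 9) = add(31, 9) = 40
f(5) = add(f(4), 9) = add(40, 9) = 49
f(6) = add(f(5), 9) = add(49, 9) = 58
f(7) = add(f(6), 9) = add(58, 9) = 67
f(8) = add(f(7), 9) = add(67, 9) = 76
f(9) = add(f(8), 9) = add(76, 9) = 85


85


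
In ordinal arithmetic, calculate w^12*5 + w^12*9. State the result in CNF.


Ordinal addition w^12*5 + w^12*9:
Both terms have the same exponent 12.
w^e*c + w^e*d = w^e*(c+d).
Result = w^12*(5+9) = w^12*14

w^12*14


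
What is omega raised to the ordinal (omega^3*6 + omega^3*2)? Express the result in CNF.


omega^(omega^3*6 + omega^3*2):
Both terms of the exponent have the same exponent 3, so they merge: omega^3*6 + omega^3*2 = omega^3*(6+2) = omega^3*8.
omega raised to a CNF ordinal is a single CNF term: Result = omega^(omega^3*8)

omega^(omega^3*8)


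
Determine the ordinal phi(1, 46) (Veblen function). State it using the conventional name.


phi(1, 46):
phi(1, beta) = epsilon_beta (the beta-th epsilon number).
phi(1, 46) = epsilon_46

epsilon_46


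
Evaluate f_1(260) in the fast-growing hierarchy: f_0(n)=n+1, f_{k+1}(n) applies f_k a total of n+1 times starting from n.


f_1(260) = f_0^261(260)
f_0 adds 1 each time, applied 261 times.
f_1(260) = 260 + 261 = 521

521


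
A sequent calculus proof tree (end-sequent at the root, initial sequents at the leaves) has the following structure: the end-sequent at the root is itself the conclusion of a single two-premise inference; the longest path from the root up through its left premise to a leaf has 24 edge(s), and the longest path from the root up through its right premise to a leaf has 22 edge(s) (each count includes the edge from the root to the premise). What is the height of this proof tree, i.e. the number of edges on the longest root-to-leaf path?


Longest path through the left premise: 24 edges (measured from the branching sequent)
Longest path through the right premise: 22 edges
Height of the subtree rooted at the branching sequent: max(24, 22) = 24
The branching sequent is the root itself.
Total height = 24

24


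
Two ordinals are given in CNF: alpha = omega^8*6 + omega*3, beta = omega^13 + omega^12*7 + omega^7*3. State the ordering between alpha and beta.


Compare term by term from highest exponent:
alpha = omega^8*6 + omega*3
beta = omega^13 + omega^12*7 + omega^7*3
Term 1: alpha has omega^8*6, beta has omega^13*1
Term 2: alpha has omega^1*3, beta has omega^12*7
Term 3: alpha has omega^0*0, beta has omega^7*3
Result: alpha < beta

alpha < beta


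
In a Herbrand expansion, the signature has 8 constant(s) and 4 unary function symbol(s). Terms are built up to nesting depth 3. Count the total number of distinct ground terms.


Herbrand terms by depth:
Depth 0: 8 constants
Depth 1: 32 new terms (running total: 40)
Depth 2: 128 new terms (running total: 168)
Depth 3: 512 new terms (running total: 680)
Total distinct ground terms = 680

680


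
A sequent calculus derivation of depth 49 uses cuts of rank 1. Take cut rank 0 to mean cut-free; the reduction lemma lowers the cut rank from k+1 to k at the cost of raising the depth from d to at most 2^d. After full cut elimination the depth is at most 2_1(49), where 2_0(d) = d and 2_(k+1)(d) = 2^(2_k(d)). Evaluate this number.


Each rank reduction sends depth d to at most 2^d; cut rank r needs r reductions.
2_0(49) = 49
2_1(49) = 2^49 = 562949953421312
Cut-free depth bound = 562949953421312

562949953421312


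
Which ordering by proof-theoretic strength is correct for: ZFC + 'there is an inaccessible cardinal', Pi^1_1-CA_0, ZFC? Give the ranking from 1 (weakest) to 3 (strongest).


Ordering by consistency strength:
1. Pi^1_1-CA_0
2. ZFC
3. ZFC + 'there is an inaccessible cardinal'


ZFC + 'there is an inaccessible cardinal'=3, Pi^1_1-CA_0=1, ZFC=2


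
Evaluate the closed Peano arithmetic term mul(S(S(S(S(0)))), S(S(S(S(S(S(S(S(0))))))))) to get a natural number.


mul(S^4(0), S^8(0)):
S^4(0) = 4
S^8(0) = 8
4 * 8 = 32

32


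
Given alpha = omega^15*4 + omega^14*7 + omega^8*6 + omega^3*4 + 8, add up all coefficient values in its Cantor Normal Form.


CNF: omega^15*4 + omega^14*7 + omega^8*6 + omega^3*4 + 8
Coefficients: 4 + 7 + 6 + 4 + 8 = 29

29


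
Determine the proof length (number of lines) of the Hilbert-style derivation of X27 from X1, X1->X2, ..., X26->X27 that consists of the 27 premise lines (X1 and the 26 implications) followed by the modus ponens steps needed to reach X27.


We have 27 premise lines: X1 and 26 implications.
Each implication is detached once by MP, giving 26 MP lines.
27 premise lines + 26 MP lines = 53 total lines.

53


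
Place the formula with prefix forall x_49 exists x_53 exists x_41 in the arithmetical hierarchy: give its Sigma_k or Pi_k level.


Leading quantifier is forall, so the class is Pi.
Number of quantifier blocks = alternations + 1 = 1 + 1 = 2.
Classification: Pi_2

Pi_2


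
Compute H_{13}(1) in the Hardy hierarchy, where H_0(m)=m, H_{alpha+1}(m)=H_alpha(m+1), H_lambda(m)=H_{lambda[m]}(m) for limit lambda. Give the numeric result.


H_13(1):
For finite ordinals k, H_k(n) = n + k (each successor step adds 1).
H_13(1) = 1 + 13 = 14

14


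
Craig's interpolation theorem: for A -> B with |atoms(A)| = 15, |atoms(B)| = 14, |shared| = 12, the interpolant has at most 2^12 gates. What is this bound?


Shared atoms = 12
Craig interpolant size bound = 2^12
= 4096

4096


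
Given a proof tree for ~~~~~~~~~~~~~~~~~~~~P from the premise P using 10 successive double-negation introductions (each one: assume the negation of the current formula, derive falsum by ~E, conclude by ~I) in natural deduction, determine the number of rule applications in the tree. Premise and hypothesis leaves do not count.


Each double-negation introduction (from C infer ~~C) uses 2 inference nodes: one ~E (C and ~C give falsum) and one ~I (discharge ~C).
10 double negations = 10 * 2 = 20 inference nodes.

20


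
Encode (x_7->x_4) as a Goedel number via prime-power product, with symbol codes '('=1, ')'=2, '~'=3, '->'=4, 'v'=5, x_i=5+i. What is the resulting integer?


Formula: (x_7->x_4)
Symbol codes: [1, 12, 4, 9, 2]
Primes: [2, 3, 5, 7, 11]
p_1^1 = 2^1 = 2
p_2^12 = 3^12 = 531441
p_3^4 = 5^4 = 625
p_4^9 = 7^9 = 40353607
p_5^2 = 11^2 = 121
Product = 3243641140225158750

3243641140225158750


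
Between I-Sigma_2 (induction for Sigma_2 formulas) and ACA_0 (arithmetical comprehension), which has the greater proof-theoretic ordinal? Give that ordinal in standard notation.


Proof-theoretic ordinal of I-Sigma_2 (induction for Sigma_2 formulas): omega^(omega^omega)
Proof-theoretic ordinal of ACA_0 (arithmetical comprehension): epsilon_0
Comparing: omega^(omega^omega) < epsilon_0.
The larger ordinal is epsilon_0 (from ACA_0 (arithmetical comprehension)).

epsilon_0


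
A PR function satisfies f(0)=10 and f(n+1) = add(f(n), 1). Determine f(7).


f(0) = 10
f(1) = add(f(0), 1) = add(10, 1) = 11
f(2) = add(f(1), 1) = add(11, 1) = 12
f(3) = add(f(2), 1) = add(12, 1) = 13
f(4) = add(f(3), 1) = add(13, 1) = 14
f(5) = add(f(4), 1) = add(14, 1) = 15
f(6) = add(f(5), 1) = add(15, 1) = 16
f(7) = add(f(6), 1) = add(16, 1) = 17


17


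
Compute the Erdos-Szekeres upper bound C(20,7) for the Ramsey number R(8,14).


R(8,14) <= C(8+14-2, 8-1) = C(20, 7)
C(20, 7) = 20! / (7! * 13!)
= 77520

77520


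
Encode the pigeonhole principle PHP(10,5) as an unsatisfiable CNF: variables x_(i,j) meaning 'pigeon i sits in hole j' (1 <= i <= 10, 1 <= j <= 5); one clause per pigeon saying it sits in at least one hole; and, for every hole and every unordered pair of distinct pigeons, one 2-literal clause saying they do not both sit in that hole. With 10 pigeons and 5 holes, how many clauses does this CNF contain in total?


PHP(10,5): 10 pigeons, 5 holes, 10*5 = 50 variables.
- pigeon clauses: one per pigeon -> 10 clauses
- hole clauses: 5 holes * C(10,2) = 5 * 45 -> 225 clauses
Total clauses = 10 + 225 = 235

235


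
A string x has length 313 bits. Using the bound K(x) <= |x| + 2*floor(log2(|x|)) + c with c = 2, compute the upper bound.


floor(log2(313)) = 8
2 * 8 = 16
K(x) <= 313 + 16 + 2 = 331

331


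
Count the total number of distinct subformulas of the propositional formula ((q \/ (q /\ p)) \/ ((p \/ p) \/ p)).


Formula: ((q \/ (q /\ p)) \/ ((p \/ p) \/ p))
Subformulas found:
  1. q
  2. p
  3. (p \/ p)
  4. (q /\ p)
  5. (q \/ (q /\ p))
  6. ((p \/ p) \/ p)
  7. ((q \/ (q /\ p)) \/ ((p \/ p) \/ p))
Total distinct subformulas = 7

7


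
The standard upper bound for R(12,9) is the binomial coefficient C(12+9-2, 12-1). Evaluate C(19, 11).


R(12,9) <= C(12+9-2, 12-1) = C(19, 11)
C(19, 11) = 19! / (11! * 8!)
= 75582

75582


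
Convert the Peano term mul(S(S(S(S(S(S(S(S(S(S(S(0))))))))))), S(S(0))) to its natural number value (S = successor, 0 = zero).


mul(S^11(0), S^2(0)):
S^11(0) = 11
S^2(0) = 2
11 * 2 = 22

22


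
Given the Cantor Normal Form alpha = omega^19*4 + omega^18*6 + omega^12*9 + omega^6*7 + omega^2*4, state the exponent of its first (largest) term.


CNF: omega^19*4 + omega^18*6 + omega^12*9 + omega^6*7 + omega^2*4
The leading term is omega^19*4, which has exponent 19.

19


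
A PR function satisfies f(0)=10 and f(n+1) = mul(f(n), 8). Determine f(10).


f(0) = 10
f(1) = mul(f(0), 8) = mul(10, 8) = 80
f(2) = mul(f(1), 8) = mul(80, 8) = 640
f(3) = mul(f(2), 8) = mul(640, 8) = 5120
f(4) = mul(f(3), 8) = mul(5120, 8) = 40960
f(5) = mul(f(4), 8) = mul(40960, 8) = 327680
f(6) = mul(f(5), 8) = mul(327680, 8) = 2621440
f(7) = mul(f(6), 8) = mul(2621440, 8) = 20971520
f(8) = mul(f(7), 8) = mul(20971520, 8) = 167772160
f(9) = mul(f(8), 8) = mul(167772160, 8) = 1342177280
f(10) = mul(f(9), 8) = mul(1342177280, 8) = 10737418240


10737418240


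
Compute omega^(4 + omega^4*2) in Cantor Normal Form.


omega^(4 + omega^4*2):
In ordinal addition a term is absorbed by a following term of strictly larger exponent: 0 < 4, so 4 + omega^4*2 = omega^4*2.
omega raised to a CNF ordinal is a single CNF term: Result = omega^(omega^4*2)

omega^(omega^4*2)
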